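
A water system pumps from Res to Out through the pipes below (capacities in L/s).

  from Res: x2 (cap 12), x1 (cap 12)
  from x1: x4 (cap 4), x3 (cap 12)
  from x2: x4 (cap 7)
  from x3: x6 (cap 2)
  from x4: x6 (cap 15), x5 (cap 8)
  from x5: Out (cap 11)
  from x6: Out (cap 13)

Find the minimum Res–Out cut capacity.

Augment Res→x1→x3→x6→Out: bottleneck 2, flow now 2.
Augment Res→x1→x4→x5→Out: bottleneck 4, flow now 6.
Augment Res→x2→x4→x5→Out: bottleneck 4, flow now 10.
Augment Res→x2→x4→x6→Out: bottleneck 3, flow now 13.
No augmenting path remains; maximum flow = 13.
By max-flow min-cut, the minimum cut capacity equals the max flow.
In the residual graph, reachable from Res: {Res, x1, x2, x3}.
Min-cut edges: x1→x4 (4), x2→x4 (7), x3→x6 (2); capacity 4 + 7 + 2 = 13.

13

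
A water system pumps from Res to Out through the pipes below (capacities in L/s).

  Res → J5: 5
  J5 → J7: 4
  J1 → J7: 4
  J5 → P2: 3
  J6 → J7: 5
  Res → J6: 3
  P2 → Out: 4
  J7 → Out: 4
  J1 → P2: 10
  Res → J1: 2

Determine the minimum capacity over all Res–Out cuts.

Augment Res→J5→J7→Out: bottleneck 4, flow now 4.
Augment Res→J5→P2→Out: bottleneck 1, flow now 5.
Augment Res→J1→P2→Out: bottleneck 2, flow now 7.
Augment Res→J6→J7→J5→P2→Out: bottleneck 1, flow now 8. (uses reverse residual edge)
No augmenting path remains; maximum flow = 8.
By max-flow min-cut, the minimum cut capacity equals the max flow.
In the residual graph, reachable from Res: {Res, J5, J1, J6, J7, P2}.
Min-cut edges: J7→Out (4), P2→Out (4); capacity 4 + 4 = 8.

8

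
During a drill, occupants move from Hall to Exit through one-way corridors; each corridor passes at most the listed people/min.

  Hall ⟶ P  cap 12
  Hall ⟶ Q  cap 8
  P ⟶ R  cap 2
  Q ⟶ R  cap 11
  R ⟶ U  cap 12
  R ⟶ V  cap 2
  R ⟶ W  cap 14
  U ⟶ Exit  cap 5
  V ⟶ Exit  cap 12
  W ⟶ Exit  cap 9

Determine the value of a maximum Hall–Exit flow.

Augment Hall→P→R→U→Exit: bottleneck 2, flow now 2.
Augment Hall→Q→R→U→Exit: bottleneck 3, flow now 5.
Augment Hall→Q→R→V→Exit: bottleneck 2, flow now 7.
Augment Hall→Q→R→W→Exit: bottleneck 3, flow now 10.
No augmenting path remains; maximum flow = 10.
In the residual graph, reachable from Hall: {Hall, P}.
Min-cut edges: Hall→Q (8), P→R (2); capacity 8 + 2 = 10.
This cut is saturated, so no flow can exceed 10.

10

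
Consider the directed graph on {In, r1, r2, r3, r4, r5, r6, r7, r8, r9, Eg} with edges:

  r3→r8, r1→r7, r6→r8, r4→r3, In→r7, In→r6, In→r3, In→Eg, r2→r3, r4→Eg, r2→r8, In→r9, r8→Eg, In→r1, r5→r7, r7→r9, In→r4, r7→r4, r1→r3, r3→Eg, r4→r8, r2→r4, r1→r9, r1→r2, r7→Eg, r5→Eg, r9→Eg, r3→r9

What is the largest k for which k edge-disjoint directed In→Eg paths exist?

6

Assign every edge capacity 1; by Menger, the answer equals the max flow.
Path In→Eg (+1); total 1.
Path In→r3→Eg (+1); total 2.
Path In→r4→Eg (+1); total 3.
Path In→r7→Eg (+1); total 4.
Path In→r9→Eg (+1); total 5.
Path In→r6→r8→Eg (+1); total 6.
No residual In→Eg path; max flow = 6.
Certifying cut of size 6: {In→Eg, r3→Eg, r4→Eg, r7→Eg, r8→Eg, r9→Eg}.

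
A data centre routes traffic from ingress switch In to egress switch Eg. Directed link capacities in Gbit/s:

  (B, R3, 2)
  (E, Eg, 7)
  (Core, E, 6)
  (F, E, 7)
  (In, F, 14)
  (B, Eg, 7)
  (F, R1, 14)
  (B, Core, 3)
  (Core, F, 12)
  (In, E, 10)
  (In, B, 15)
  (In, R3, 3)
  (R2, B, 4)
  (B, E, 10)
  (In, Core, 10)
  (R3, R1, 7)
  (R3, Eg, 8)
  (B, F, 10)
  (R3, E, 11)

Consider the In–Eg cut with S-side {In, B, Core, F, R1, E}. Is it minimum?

Yes — it is a minimum cut (capacity 19).

Given cut capacity: 3 + 2 + 7 + 7 = 19.
Augment In→B→Eg: bottleneck 7, flow now 7.
Augment In→R3→Eg: bottleneck 3, flow now 10.
Augment In→E→Eg: bottleneck 7, flow now 17.
Augment In→B→R3→Eg: bottleneck 2, flow now 19.
No augmenting path remains; maximum flow = 19.
Cut capacity 19 equals the max flow, so it is a minimum cut.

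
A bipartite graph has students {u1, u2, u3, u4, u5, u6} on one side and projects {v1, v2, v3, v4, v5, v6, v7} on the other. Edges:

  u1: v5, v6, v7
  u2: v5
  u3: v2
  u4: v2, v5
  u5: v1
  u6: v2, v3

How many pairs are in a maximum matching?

5

Unit-capacity flow: source→left, listed edges, right→sink; max matching = max flow.
Augmenting path u1→v5 (+1); matched 1.
Augmenting path u3→v2 (+1); matched 2.
Augmenting path u5→v1 (+1); matched 3.
Augmenting path u6→v3 (+1); matched 4.
Augmenting path u2→v5→u1→v6 (+1); matched 5.
No augmenting path remains; maximum matching = 5.
König certificate: {u1, u5, u6, v2, v5} is a vertex cover of size 5 (every listed pair touches it), so no matching can be larger.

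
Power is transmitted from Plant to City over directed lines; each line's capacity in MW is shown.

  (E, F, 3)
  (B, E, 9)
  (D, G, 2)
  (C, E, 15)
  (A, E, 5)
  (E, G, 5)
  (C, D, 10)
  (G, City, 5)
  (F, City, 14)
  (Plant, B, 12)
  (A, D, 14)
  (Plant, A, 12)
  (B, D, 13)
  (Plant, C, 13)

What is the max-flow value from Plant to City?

Augment Plant→A→D→G→City: bottleneck 2, flow now 2.
Augment Plant→A→E→F→City: bottleneck 3, flow now 5.
Augment Plant→A→E→G→City: bottleneck 2, flow now 7.
Augment Plant→B→E→G→City: bottleneck 1, flow now 8.
No augmenting path remains; maximum flow = 8.
In the residual graph, reachable from Plant: {Plant, A, B, C, D, E, G}.
Min-cut edges: E→F (3), G→City (5); capacity 3 + 5 = 8.
This cut is saturated, so no flow can exceed 8.

8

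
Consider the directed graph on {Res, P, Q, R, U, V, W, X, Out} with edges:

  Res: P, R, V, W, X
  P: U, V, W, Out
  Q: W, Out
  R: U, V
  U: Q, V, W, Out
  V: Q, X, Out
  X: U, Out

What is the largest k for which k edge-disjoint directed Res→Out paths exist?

Assign every edge capacity 1; by Menger, the answer equals the max flow.
Path Res→P→Out (+1); total 1.
Path Res→V→Out (+1); total 2.
Path Res→X→Out (+1); total 3.
Path Res→R→U→Out (+1); total 4.
No residual Res→Out path; max flow = 4.
Certifying cut of size 4: {Res→P, Res→R, Res→V, Res→X}.

4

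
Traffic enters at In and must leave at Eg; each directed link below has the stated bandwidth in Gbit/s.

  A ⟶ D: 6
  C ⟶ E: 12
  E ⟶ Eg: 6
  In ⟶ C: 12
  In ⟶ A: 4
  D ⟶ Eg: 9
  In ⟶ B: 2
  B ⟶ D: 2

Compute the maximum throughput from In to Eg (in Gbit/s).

Augment In→A→D→Eg: bottleneck 4, flow now 4.
Augment In→B→D→Eg: bottleneck 2, flow now 6.
Augment In→C→E→Eg: bottleneck 6, flow now 12.
No augmenting path remains; maximum flow = 12.
In the residual graph, reachable from In: {In, C, E}.
Min-cut edges: In→A (4), In→B (2), E→Eg (6); capacity 4 + 2 + 6 = 12.
This cut is saturated, so no flow can exceed 12.

12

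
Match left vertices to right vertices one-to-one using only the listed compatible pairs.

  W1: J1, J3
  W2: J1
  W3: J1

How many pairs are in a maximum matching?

2

Unit-capacity flow: source→left, listed edges, right→sink; max matching = max flow.
Augmenting path W1→J1 (+1); matched 1.
Augmenting path W2→J1→W1→J3 (+1); matched 2.
No augmenting path remains; maximum matching = 2.
König certificate: {W1, J1} is a vertex cover of size 2 (every listed pair touches it), so no matching can be larger.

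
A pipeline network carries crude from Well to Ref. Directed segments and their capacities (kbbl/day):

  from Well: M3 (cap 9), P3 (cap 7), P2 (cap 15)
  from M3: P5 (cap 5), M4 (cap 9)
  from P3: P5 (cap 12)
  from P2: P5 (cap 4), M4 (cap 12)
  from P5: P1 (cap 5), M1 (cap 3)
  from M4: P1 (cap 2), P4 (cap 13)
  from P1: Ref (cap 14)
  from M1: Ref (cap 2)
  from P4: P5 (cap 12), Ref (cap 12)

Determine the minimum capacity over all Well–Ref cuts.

21

Augment Well→M3→P5→P1→Ref: bottleneck 5, flow now 5.
Augment Well→M3→M4→P1→Ref: bottleneck 2, flow now 7.
Augment Well→M3→M4→P4→Ref: bottleneck 2, flow now 9.
Augment Well→P3→P5→M1→Ref: bottleneck 2, flow now 11.
Augment Well→P2→M4→P4→Ref: bottleneck 10, flow now 21.
No augmenting path remains; maximum flow = 21.
By max-flow min-cut, the minimum cut capacity equals the max flow.
In the residual graph, reachable from Well: {Well, M3, P3, P2, P5, M4, M1, P4}.
Min-cut edges: P5→P1 (5), M4→P1 (2), M1→Ref (2), P4→Ref (12); capacity 5 + 2 + 2 + 12 = 21.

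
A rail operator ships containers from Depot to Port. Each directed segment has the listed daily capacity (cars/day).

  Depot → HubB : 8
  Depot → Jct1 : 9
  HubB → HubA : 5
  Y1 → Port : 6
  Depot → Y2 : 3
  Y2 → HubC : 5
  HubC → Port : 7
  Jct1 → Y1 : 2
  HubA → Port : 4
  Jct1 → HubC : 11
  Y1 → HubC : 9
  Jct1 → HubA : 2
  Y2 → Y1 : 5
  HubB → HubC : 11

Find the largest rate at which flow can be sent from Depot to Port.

Augment Depot→Y2→HubC→Port: bottleneck 3, flow now 3.
Augment Depot→Jct1→HubA→Port: bottleneck 2, flow now 5.
Augment Depot→Jct1→HubC→Port: bottleneck 4, flow now 9.
Augment Depot→Jct1→Y1→Port: bottleneck 2, flow now 11.
Augment Depot→HubB→HubA→Port: bottleneck 2, flow now 13.
Augment Depot→Jct1→HubC→Y2→Y1→Port: bottleneck 1, flow now 14. (uses reverse residual edge)
Augment Depot→HubB→HubC→Y2→Y1→Port: bottleneck 2, flow now 16. (uses reverse residual edge)
No augmenting path remains; maximum flow = 16.
In the residual graph, reachable from Depot: {Depot, Jct1, HubB, HubA, HubC}.
Min-cut edges: Depot→Y2 (3), Jct1→Y1 (2), HubA→Port (4), HubC→Port (7); capacity 3 + 2 + 4 + 7 = 16.
This cut is saturated, so no flow can exceed 16.

16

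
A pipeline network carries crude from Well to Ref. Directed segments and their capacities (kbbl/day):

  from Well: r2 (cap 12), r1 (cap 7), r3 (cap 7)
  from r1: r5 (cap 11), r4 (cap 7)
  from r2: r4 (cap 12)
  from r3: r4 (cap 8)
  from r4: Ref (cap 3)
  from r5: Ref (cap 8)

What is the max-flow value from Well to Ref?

Augment Well→r1→r4→Ref: bottleneck 3, flow now 3.
Augment Well→r1→r5→Ref: bottleneck 4, flow now 7.
Augment Well→r2→r4→r1→r5→Ref: bottleneck 3, flow now 10. (uses reverse residual edge)
No augmenting path remains; maximum flow = 10.
In the residual graph, reachable from Well: {Well, r2, r3, r4}.
Min-cut edges: Well→r1 (7), r4→Ref (3); capacity 7 + 3 = 10.
This cut is saturated, so no flow can exceed 10.

10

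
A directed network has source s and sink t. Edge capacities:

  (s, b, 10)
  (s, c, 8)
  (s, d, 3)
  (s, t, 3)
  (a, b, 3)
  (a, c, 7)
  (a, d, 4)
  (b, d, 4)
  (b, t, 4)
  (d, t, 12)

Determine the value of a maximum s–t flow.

14

Augment s→t: bottleneck 3, flow now 3.
Augment s→b→t: bottleneck 4, flow now 7.
Augment s→d→t: bottleneck 3, flow now 10.
Augment s→b→d→t: bottleneck 4, flow now 14.
No augmenting path remains; maximum flow = 14.
In the residual graph, reachable from s: {s, b, c}.
Min-cut edges: s→d (3), s→t (3), b→d (4), b→t (4); capacity 3 + 3 + 4 + 4 = 14.
This cut is saturated, so no flow can exceed 14.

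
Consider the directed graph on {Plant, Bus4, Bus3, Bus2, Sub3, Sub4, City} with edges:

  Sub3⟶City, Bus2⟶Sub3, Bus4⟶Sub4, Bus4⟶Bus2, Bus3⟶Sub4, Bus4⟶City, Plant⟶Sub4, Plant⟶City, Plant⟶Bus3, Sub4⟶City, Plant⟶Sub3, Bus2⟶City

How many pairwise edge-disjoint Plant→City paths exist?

Assign every edge capacity 1; by Menger, the answer equals the max flow.
Path Plant→City (+1); total 1.
Path Plant→Sub3→City (+1); total 2.
Path Plant→Sub4→City (+1); total 3.
No residual Plant→City path; max flow = 3.
Certifying cut of size 3: {Plant→City, Plant→Sub3, Sub4→City}.

3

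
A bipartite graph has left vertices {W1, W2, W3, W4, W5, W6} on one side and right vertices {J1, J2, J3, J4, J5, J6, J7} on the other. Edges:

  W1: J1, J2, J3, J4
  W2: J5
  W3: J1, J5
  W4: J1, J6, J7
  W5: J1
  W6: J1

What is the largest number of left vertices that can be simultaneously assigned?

4

Unit-capacity flow: source→left, listed edges, right→sink; max matching = max flow.
Augmenting path W1→J1 (+1); matched 1.
Augmenting path W2→J5 (+1); matched 2.
Augmenting path W4→J6 (+1); matched 3.
Augmenting path W3→J1→W1→J2 (+1); matched 4.
No augmenting path remains; maximum matching = 4.
König certificate: {W1, W4, J1, J5} is a vertex cover of size 4 (every listed pair touches it), so no matching can be larger.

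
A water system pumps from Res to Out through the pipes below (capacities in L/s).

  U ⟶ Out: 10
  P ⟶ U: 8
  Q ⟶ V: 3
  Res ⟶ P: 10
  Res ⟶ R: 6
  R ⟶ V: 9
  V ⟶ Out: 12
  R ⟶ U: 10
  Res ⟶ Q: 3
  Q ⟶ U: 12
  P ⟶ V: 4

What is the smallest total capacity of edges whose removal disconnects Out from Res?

Augment Res→P→U→Out: bottleneck 8, flow now 8.
Augment Res→P→V→Out: bottleneck 2, flow now 10.
Augment Res→Q→U→Out: bottleneck 2, flow now 12.
Augment Res→Q→V→Out: bottleneck 1, flow now 13.
Augment Res→R→V→Out: bottleneck 6, flow now 19.
No augmenting path remains; maximum flow = 19.
By max-flow min-cut, the minimum cut capacity equals the max flow.
In the residual graph, reachable from Res: {Res}.
Min-cut edges: Res→P (10), Res→Q (3), Res→R (6); capacity 10 + 3 + 6 = 19.

19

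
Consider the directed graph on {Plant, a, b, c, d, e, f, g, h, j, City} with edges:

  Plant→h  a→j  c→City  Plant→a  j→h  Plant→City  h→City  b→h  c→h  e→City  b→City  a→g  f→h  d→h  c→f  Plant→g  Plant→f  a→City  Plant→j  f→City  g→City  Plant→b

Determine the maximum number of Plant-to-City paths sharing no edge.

6

Assign every edge capacity 1; by Menger, the answer equals the max flow.
Path Plant→City (+1); total 1.
Path Plant→a→City (+1); total 2.
Path Plant→b→City (+1); total 3.
Path Plant→f→City (+1); total 4.
Path Plant→g→City (+1); total 5.
Path Plant→h→City (+1); total 6.
No residual Plant→City path; max flow = 6.
Certifying cut of size 6: {Plant→City, Plant→a, Plant→b, Plant→f, Plant→g, h→City}.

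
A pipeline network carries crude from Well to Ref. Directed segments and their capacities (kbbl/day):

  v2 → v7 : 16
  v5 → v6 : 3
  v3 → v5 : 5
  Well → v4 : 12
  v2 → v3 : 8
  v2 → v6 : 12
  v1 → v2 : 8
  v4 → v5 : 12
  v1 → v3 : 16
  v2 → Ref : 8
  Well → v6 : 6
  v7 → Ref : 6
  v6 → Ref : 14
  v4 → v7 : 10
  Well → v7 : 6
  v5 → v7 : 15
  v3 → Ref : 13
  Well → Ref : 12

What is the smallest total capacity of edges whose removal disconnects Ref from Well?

27

Augment Well→Ref: bottleneck 12, flow now 12.
Augment Well→v6→Ref: bottleneck 6, flow now 18.
Augment Well→v7→Ref: bottleneck 6, flow now 24.
Augment Well→v4→v5→v6→Ref: bottleneck 3, flow now 27.
No augmenting path remains; maximum flow = 27.
By max-flow min-cut, the minimum cut capacity equals the max flow.
In the residual graph, reachable from Well: {Well, v4, v5, v7}.
Min-cut edges: Well→v6 (6), Well→Ref (12), v5→v6 (3), v7→Ref (6); capacity 6 + 12 + 3 + 6 = 27.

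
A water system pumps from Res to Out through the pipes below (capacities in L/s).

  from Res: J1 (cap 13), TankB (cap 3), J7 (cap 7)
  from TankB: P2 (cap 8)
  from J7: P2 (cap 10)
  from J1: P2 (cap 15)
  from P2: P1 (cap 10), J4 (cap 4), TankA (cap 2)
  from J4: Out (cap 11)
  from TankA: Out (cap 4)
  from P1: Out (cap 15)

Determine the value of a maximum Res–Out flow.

16

Augment Res→TankB→P2→J4→Out: bottleneck 3, flow now 3.
Augment Res→J7→P2→J4→Out: bottleneck 1, flow now 4.
Augment Res→J7→P2→TankA→Out: bottleneck 2, flow now 6.
Augment Res→J7→P2→P1→Out: bottleneck 4, flow now 10.
Augment Res→J1→P2→P1→Out: bottleneck 6, flow now 16.
No augmenting path remains; maximum flow = 16.
In the residual graph, reachable from Res: {Res, TankB, J7, J1, P2}.
Min-cut edges: P2→J4 (4), P2→TankA (2), P2→P1 (10); capacity 4 + 2 + 10 = 16.
This cut is saturated, so no flow can exceed 16.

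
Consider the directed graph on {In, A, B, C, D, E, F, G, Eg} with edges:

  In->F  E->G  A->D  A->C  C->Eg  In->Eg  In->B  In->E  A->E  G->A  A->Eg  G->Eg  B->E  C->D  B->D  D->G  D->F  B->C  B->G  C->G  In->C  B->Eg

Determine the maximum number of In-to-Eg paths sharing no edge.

Assign every edge capacity 1; by Menger, the answer equals the max flow.
Path In→Eg (+1); total 1.
Path In→B→Eg (+1); total 2.
Path In→C→Eg (+1); total 3.
Path In→E→G→Eg (+1); total 4.
No residual In→Eg path; max flow = 4.
Certifying cut of size 4: {In→B, In→C, In→E, In→Eg}.

4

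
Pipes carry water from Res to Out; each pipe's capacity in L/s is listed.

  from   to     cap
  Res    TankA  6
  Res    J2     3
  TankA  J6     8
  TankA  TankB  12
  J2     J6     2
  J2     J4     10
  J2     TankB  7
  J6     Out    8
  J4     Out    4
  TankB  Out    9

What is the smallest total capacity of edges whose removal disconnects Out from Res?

Augment Res→TankA→J6→Out: bottleneck 6, flow now 6.
Augment Res→J2→J6→Out: bottleneck 2, flow now 8.
Augment Res→J2→J4→Out: bottleneck 1, flow now 9.
No augmenting path remains; maximum flow = 9.
By max-flow min-cut, the minimum cut capacity equals the max flow.
In the residual graph, reachable from Res: {Res}.
Min-cut edges: Res→TankA (6), Res→J2 (3); capacity 6 + 3 = 9.

9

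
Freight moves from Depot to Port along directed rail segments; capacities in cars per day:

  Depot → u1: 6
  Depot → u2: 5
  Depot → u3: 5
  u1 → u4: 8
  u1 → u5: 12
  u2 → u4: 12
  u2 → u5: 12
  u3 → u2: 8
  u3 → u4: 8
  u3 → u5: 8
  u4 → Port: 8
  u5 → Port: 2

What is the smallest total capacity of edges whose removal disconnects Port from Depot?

Augment Depot→u1→u4→Port: bottleneck 6, flow now 6.
Augment Depot→u2→u4→Port: bottleneck 2, flow now 8.
Augment Depot→u2→u5→Port: bottleneck 2, flow now 10.
No augmenting path remains; maximum flow = 10.
By max-flow min-cut, the minimum cut capacity equals the max flow.
In the residual graph, reachable from Depot: {Depot, u1, u2, u3, u4, u5}.
Min-cut edges: u4→Port (8), u5→Port (2); capacity 8 + 2 = 10.

10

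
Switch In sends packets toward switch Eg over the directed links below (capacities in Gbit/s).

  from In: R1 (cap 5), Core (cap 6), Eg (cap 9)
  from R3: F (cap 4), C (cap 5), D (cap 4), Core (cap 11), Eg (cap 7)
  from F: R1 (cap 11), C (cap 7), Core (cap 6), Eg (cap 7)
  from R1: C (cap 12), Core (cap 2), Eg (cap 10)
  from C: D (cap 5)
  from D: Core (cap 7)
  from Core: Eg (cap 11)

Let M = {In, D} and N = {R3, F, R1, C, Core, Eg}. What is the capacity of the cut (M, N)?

27

Edges leaving {In, D}: In→R1 (5), In→Core (6), In→Eg (9), D→Core (7).
Cut capacity = 5 + 6 + 9 + 7 = 27.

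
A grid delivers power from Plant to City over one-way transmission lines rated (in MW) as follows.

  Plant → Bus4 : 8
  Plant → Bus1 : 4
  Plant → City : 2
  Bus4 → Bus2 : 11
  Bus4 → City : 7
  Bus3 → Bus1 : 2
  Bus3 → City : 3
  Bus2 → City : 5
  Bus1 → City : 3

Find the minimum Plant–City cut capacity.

Augment Plant→City: bottleneck 2, flow now 2.
Augment Plant→Bus4→City: bottleneck 7, flow now 9.
Augment Plant→Bus1→City: bottleneck 3, flow now 12.
Augment Plant→Bus4→Bus2→City: bottleneck 1, flow now 13.
No augmenting path remains; maximum flow = 13.
By max-flow min-cut, the minimum cut capacity equals the max flow.
In the residual graph, reachable from Plant: {Plant, Bus1}.
Min-cut edges: Plant→Bus4 (8), Plant→City (2), Bus1→City (3); capacity 8 + 2 + 3 = 13.

13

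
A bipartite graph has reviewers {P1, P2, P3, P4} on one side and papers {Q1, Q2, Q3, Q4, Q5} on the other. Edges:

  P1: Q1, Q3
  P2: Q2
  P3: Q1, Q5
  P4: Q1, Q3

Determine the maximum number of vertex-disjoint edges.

4

Unit-capacity flow: source→left, listed edges, right→sink; max matching = max flow.
Augmenting path P1→Q1 (+1); matched 1.
Augmenting path P2→Q2 (+1); matched 2.
Augmenting path P3→Q5 (+1); matched 3.
Augmenting path P4→Q3 (+1); matched 4.
No augmenting path remains; maximum matching = 4.
König certificate: {P1, P2, P3, P4} is a vertex cover of size 4 (every listed pair touches it), so no matching can be larger.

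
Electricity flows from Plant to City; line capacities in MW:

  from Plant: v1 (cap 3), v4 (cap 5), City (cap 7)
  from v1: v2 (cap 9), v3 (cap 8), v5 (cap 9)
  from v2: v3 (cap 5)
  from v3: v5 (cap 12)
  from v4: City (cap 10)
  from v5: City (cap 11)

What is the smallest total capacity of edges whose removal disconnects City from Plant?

Augment Plant→City: bottleneck 7, flow now 7.
Augment Plant→v4→City: bottleneck 5, flow now 12.
Augment Plant→v1→v5→City: bottleneck 3, flow now 15.
No augmenting path remains; maximum flow = 15.
By max-flow min-cut, the minimum cut capacity equals the max flow.
In the residual graph, reachable from Plant: {Plant}.
Min-cut edges: Plant→v1 (3), Plant→v4 (5), Plant→City (7); capacity 3 + 5 + 7 = 15.

15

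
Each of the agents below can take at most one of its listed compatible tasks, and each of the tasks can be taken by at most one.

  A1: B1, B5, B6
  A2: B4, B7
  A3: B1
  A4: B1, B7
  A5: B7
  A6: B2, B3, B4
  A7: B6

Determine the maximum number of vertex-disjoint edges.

6

Unit-capacity flow: source→left, listed edges, right→sink; max matching = max flow.
Augmenting path A1→B1 (+1); matched 1.
Augmenting path A2→B4 (+1); matched 2.
Augmenting path A4→B7 (+1); matched 3.
Augmenting path A6→B2 (+1); matched 4.
Augmenting path A7→B6 (+1); matched 5.
Augmenting path A3→B1→A1→B5 (+1); matched 6.
No augmenting path remains; maximum matching = 6.
König certificate: {A1, A2, A6, A7, B1, B7} is a vertex cover of size 6 (every listed pair touches it), so no matching can be larger.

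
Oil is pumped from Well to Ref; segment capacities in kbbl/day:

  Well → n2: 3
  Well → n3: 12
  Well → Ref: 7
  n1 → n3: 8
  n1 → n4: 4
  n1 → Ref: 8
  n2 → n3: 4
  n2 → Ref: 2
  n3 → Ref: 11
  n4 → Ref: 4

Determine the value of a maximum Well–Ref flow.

20

Augment Well→Ref: bottleneck 7, flow now 7.
Augment Well→n2→Ref: bottleneck 2, flow now 9.
Augment Well→n3→Ref: bottleneck 11, flow now 20.
No augmenting path remains; maximum flow = 20.
In the residual graph, reachable from Well: {Well, n2, n3}.
Min-cut edges: Well→Ref (7), n2→Ref (2), n3→Ref (11); capacity 7 + 2 + 11 = 20.
This cut is saturated, so no flow can exceed 20.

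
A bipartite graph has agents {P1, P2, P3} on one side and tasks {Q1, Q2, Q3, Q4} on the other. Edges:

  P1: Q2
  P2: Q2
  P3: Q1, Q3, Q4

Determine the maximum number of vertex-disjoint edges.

2

Unit-capacity flow: source→left, listed edges, right→sink; max matching = max flow.
Augmenting path P1→Q2 (+1); matched 1.
Augmenting path P3→Q1 (+1); matched 2.
No augmenting path remains; maximum matching = 2.
König certificate: {P3, Q2} is a vertex cover of size 2 (every listed pair touches it), so no matching can be larger.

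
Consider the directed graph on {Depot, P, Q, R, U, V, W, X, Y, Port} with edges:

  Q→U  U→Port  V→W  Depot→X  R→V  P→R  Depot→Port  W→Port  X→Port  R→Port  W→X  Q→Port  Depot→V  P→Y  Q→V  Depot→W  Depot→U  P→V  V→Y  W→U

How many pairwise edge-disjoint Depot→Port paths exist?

4

Assign every edge capacity 1; by Menger, the answer equals the max flow.
Path Depot→Port (+1); total 1.
Path Depot→U→Port (+1); total 2.
Path Depot→W→Port (+1); total 3.
Path Depot→X→Port (+1); total 4.
No residual Depot→Port path; max flow = 4.
Certifying cut of size 4: {Depot→Port, U→Port, W→Port, X→Port}.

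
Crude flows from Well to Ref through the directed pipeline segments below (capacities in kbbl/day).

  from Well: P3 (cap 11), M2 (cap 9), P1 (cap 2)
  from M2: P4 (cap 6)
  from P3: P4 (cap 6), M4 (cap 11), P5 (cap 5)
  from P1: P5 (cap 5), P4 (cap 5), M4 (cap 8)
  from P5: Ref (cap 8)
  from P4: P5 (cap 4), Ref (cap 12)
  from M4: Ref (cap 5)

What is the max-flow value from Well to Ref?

Augment Well→M2→P4→Ref: bottleneck 6, flow now 6.
Augment Well→P3→P5→Ref: bottleneck 5, flow now 11.
Augment Well→P3→P4→Ref: bottleneck 6, flow now 17.
Augment Well→P1→P5→Ref: bottleneck 2, flow now 19.
No augmenting path remains; maximum flow = 19.
In the residual graph, reachable from Well: {Well, M2}.
Min-cut edges: Well→P3 (11), Well→P1 (2), M2→P4 (6); capacity 11 + 2 + 6 = 19.
This cut is saturated, so no flow can exceed 19.

19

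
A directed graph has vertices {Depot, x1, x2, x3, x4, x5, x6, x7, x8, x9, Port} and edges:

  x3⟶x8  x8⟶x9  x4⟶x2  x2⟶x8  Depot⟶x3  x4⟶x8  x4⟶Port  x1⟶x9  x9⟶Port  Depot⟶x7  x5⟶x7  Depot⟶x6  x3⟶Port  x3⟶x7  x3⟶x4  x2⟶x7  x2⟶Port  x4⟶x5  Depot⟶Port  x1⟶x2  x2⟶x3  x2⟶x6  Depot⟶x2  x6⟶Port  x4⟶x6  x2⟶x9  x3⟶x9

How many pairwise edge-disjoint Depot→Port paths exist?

Assign every edge capacity 1; by Menger, the answer equals the max flow.
Path Depot→Port (+1); total 1.
Path Depot→x2→Port (+1); total 2.
Path Depot→x3→Port (+1); total 3.
Path Depot→x6→Port (+1); total 4.
No residual Depot→Port path; max flow = 4.
Certifying cut of size 4: {Depot→Port, Depot→x2, Depot→x3, Depot→x6}.

4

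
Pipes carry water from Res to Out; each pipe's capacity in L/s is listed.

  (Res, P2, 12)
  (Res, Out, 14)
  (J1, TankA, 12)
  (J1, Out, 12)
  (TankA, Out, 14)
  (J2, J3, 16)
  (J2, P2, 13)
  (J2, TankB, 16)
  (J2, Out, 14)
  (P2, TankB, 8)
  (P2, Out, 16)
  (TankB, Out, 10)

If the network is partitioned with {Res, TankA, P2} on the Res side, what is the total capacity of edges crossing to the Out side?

Edges leaving {Res, TankA, P2}: Res→Out (14), TankA→Out (14), P2→TankB (8), P2→Out (16).
Cut capacity = 14 + 14 + 8 + 16 = 52.

52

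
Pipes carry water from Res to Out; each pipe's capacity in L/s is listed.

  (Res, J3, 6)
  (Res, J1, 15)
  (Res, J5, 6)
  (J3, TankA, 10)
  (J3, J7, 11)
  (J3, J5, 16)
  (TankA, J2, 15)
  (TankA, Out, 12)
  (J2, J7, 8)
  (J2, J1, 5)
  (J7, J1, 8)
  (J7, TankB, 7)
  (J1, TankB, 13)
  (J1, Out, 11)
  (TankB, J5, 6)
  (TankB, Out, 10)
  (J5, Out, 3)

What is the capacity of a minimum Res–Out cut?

24

Augment Res→J1→Out: bottleneck 11, flow now 11.
Augment Res→J5→Out: bottleneck 3, flow now 14.
Augment Res→J3→TankA→Out: bottleneck 6, flow now 20.
Augment Res→J1→TankB→Out: bottleneck 4, flow now 24.
No augmenting path remains; maximum flow = 24.
By max-flow min-cut, the minimum cut capacity equals the max flow.
In the residual graph, reachable from Res: {Res, J5}.
Min-cut edges: Res→J3 (6), Res→J1 (15), J5→Out (3); capacity 6 + 15 + 3 = 24.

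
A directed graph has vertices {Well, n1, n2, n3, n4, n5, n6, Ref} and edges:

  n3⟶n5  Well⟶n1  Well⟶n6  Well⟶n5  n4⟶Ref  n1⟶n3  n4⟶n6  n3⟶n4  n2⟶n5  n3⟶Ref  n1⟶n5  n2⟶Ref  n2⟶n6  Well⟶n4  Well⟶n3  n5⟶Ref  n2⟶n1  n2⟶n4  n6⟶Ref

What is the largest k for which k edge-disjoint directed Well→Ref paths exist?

Assign every edge capacity 1; by Menger, the answer equals the max flow.
Path Well→n3→Ref (+1); total 1.
Path Well→n4→Ref (+1); total 2.
Path Well→n5→Ref (+1); total 3.
Path Well→n6→Ref (+1); total 4.
No residual Well→Ref path; max flow = 4.
Certifying cut of size 4: {n3→Ref, n4→Ref, n5→Ref, n6→Ref}.

4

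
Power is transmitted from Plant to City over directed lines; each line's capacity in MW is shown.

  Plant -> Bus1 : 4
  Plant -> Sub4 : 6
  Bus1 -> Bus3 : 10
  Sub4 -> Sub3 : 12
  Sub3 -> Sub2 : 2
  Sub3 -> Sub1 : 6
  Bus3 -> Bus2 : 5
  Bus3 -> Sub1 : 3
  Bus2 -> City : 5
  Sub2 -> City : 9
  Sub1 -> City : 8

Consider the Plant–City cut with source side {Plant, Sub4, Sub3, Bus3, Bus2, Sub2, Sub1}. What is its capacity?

Edges leaving {Plant, Sub4, Sub3, Bus3, Bus2, Sub2, Sub1}: Plant→Bus1 (4), Bus2→City (5), Sub2→City (9), Sub1→City (8).
Cut capacity = 4 + 5 + 9 + 8 = 26.

26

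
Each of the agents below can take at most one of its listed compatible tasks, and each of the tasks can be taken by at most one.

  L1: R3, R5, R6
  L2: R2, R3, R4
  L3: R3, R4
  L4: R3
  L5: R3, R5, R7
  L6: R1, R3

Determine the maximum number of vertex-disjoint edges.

Unit-capacity flow: source→left, listed edges, right→sink; max matching = max flow.
Augmenting path L1→R3 (+1); matched 1.
Augmenting path L2→R2 (+1); matched 2.
Augmenting path L3→R4 (+1); matched 3.
Augmenting path L5→R5 (+1); matched 4.
Augmenting path L6→R1 (+1); matched 5.
Augmenting path L4→R3→L1→R6 (+1); matched 6.
No augmenting path remains; maximum matching = 6.
König certificate: {L1, L2, L3, L4, L5, L6} is a vertex cover of size 6 (every listed pair touches it), so no matching can be larger.

6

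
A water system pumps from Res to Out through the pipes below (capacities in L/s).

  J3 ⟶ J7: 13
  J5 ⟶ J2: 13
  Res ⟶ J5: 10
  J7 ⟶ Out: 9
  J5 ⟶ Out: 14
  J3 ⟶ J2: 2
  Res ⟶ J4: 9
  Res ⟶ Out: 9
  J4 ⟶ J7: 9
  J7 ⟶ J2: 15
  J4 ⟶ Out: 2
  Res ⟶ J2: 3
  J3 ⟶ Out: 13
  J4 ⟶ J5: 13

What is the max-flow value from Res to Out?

28

Augment Res→Out: bottleneck 9, flow now 9.
Augment Res→J4→Out: bottleneck 2, flow now 11.
Augment Res→J5→Out: bottleneck 10, flow now 21.
Augment Res→J4→J7→Out: bottleneck 7, flow now 28.
No augmenting path remains; maximum flow = 28.
In the residual graph, reachable from Res: {Res, J2}.
Min-cut edges: Res→J4 (9), Res→J5 (10), Res→Out (9); capacity 9 + 10 + 9 = 28.
This cut is saturated, so no flow can exceed 28.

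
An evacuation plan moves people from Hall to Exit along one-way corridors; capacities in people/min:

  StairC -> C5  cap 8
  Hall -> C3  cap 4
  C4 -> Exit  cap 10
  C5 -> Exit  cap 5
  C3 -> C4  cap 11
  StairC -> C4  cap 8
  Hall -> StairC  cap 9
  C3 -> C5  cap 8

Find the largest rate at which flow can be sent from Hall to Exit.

13

Augment Hall→C3→C4→Exit: bottleneck 4, flow now 4.
Augment Hall→StairC→C4→Exit: bottleneck 6, flow now 10.
Augment Hall→StairC→C5→Exit: bottleneck 3, flow now 13.
No augmenting path remains; maximum flow = 13.
In the residual graph, reachable from Hall: {Hall}.
Min-cut edges: Hall→C3 (4), Hall→StairC (9); capacity 4 + 9 = 13.
This cut is saturated, so no flow can exceed 13.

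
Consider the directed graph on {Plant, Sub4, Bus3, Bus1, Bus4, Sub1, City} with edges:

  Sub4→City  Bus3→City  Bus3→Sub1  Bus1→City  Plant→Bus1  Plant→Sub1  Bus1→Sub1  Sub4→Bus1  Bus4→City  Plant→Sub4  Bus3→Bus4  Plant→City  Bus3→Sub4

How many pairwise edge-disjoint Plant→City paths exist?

Assign every edge capacity 1; by Menger, the answer equals the max flow.
Path Plant→City (+1); total 1.
Path Plant→Sub4→City (+1); total 2.
Path Plant→Bus1→City (+1); total 3.
No residual Plant→City path; max flow = 3.
Certifying cut of size 3: {Plant→Bus1, Plant→City, Plant→Sub4}.

3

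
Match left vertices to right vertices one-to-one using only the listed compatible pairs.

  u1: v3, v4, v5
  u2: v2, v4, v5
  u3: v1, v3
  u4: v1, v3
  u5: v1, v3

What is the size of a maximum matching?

Unit-capacity flow: source→left, listed edges, right→sink; max matching = max flow.
Augmenting path u1→v3 (+1); matched 1.
Augmenting path u2→v2 (+1); matched 2.
Augmenting path u3→v1 (+1); matched 3.
Augmenting path u4→v3→u1→v4 (+1); matched 4.
No augmenting path remains; maximum matching = 4.
König certificate: {u1, u2, v1, v3} is a vertex cover of size 4 (every listed pair touches it), so no matching can be larger.

4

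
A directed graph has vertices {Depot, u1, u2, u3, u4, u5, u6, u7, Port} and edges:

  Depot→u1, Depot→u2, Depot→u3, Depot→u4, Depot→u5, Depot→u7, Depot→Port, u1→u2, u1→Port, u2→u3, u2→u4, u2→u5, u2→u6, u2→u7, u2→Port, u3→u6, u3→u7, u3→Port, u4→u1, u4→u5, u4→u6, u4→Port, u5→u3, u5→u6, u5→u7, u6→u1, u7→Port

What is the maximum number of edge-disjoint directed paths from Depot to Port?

Assign every edge capacity 1; by Menger, the answer equals the max flow.
Path Depot→Port (+1); total 1.
Path Depot→u1→Port (+1); total 2.
Path Depot→u2→Port (+1); total 3.
Path Depot→u3→Port (+1); total 4.
Path Depot→u4→Port (+1); total 5.
Path Depot→u7→Port (+1); total 6.
No residual Depot→Port path; max flow = 6.
Certifying cut of size 6: {Depot→Port, u1→Port, u2→Port, u3→Port, u4→Port, u7→Port}.

6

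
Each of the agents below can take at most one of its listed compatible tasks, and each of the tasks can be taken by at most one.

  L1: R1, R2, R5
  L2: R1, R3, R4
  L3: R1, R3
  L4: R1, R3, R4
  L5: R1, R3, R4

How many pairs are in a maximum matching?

Unit-capacity flow: source→left, listed edges, right→sink; max matching = max flow.
Augmenting path L1→R1 (+1); matched 1.
Augmenting path L2→R3 (+1); matched 2.
Augmenting path L4→R4 (+1); matched 3.
Augmenting path L3→R1→L1→R2 (+1); matched 4.
No augmenting path remains; maximum matching = 4.
König certificate: {L1, R1, R3, R4} is a vertex cover of size 4 (every listed pair touches it), so no matching can be larger.

4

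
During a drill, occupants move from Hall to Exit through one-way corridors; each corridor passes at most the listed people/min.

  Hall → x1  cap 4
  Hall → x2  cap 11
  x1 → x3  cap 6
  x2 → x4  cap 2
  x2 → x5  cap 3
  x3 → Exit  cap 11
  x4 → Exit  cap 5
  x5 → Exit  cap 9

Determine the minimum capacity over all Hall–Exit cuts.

Augment Hall→x1→x3→Exit: bottleneck 4, flow now 4.
Augment Hall→x2→x4→Exit: bottleneck 2, flow now 6.
Augment Hall→x2→x5→Exit: bottleneck 3, flow now 9.
No augmenting path remains; maximum flow = 9.
By max-flow min-cut, the minimum cut capacity equals the max flow.
In the residual graph, reachable from Hall: {Hall, x2}.
Min-cut edges: Hall→x1 (4), x2→x4 (2), x2→x5 (3); capacity 4 + 2 + 3 = 9.

9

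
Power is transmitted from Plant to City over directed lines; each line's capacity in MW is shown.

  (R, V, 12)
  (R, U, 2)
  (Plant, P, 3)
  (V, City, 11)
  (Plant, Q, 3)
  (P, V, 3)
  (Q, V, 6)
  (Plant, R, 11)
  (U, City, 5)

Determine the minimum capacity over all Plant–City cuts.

13

Augment Plant→P→V→City: bottleneck 3, flow now 3.
Augment Plant→Q→V→City: bottleneck 3, flow now 6.
Augment Plant→R→U→City: bottleneck 2, flow now 8.
Augment Plant→R→V→City: bottleneck 5, flow now 13.
No augmenting path remains; maximum flow = 13.
By max-flow min-cut, the minimum cut capacity equals the max flow.
In the residual graph, reachable from Plant: {Plant, P, Q, R, V}.
Min-cut edges: R→U (2), V→City (11); capacity 2 + 11 = 13.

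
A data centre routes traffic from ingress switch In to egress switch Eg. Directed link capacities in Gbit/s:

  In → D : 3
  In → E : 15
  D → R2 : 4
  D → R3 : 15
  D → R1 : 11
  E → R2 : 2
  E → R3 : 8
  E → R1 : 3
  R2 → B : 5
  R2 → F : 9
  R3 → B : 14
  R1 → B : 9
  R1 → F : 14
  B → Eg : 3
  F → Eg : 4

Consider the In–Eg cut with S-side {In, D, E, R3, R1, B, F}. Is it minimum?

Given cut capacity: 4 + 2 + 3 + 4 = 13.
Augment In→D→R2→B→Eg: bottleneck 3, flow now 3.
Augment In→E→R2→F→Eg: bottleneck 2, flow now 5.
Augment In→E→R1→F→Eg: bottleneck 2, flow now 7.
No augmenting path remains; maximum flow = 7.
In the residual graph, reachable from In: {In, D, E, R2, R3, R1, B, F}.
Min-cut edges: B→Eg (3), F→Eg (4); capacity 3 + 4 = 7.
Cut capacity 13 exceeds the max flow 7, so it is not minimum.

No — its capacity is 13, but the minimum cut has capacity 7.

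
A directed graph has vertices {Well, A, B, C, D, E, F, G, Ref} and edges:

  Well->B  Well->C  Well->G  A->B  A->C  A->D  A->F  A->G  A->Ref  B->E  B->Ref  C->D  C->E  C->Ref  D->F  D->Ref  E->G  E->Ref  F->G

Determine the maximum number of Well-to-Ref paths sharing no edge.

Assign every edge capacity 1; by Menger, the answer equals the max flow.
Path Well→B→Ref (+1); total 1.
Path Well→C→Ref (+1); total 2.
No residual Well→Ref path; max flow = 2.
Certifying cut of size 2: {Well→B, Well→C}.

2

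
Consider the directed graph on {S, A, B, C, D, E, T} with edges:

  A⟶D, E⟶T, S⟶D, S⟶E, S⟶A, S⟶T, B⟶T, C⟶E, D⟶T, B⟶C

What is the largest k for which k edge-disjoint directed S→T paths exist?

Assign every edge capacity 1; by Menger, the answer equals the max flow.
Path S→T (+1); total 1.
Path S→D→T (+1); total 2.
Path S→E→T (+1); total 3.
No residual S→T path; max flow = 3.
Certifying cut of size 3: {D→T, S→E, S→T}.

3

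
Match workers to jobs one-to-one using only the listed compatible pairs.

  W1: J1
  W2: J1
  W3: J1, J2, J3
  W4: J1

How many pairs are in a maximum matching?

Unit-capacity flow: source→left, listed edges, right→sink; max matching = max flow.
Augmenting path W1→J1 (+1); matched 1.
Augmenting path W3→J2 (+1); matched 2.
No augmenting path remains; maximum matching = 2.
König certificate: {W3, J1} is a vertex cover of size 2 (every listed pair touches it), so no matching can be larger.

2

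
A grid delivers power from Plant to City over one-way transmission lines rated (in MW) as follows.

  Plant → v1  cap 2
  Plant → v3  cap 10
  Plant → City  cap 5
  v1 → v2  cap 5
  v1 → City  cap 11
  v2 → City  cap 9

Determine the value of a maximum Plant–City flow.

7

Augment Plant→City: bottleneck 5, flow now 5.
Augment Plant→v1→City: bottleneck 2, flow now 7.
No augmenting path remains; maximum flow = 7.
In the residual graph, reachable from Plant: {Plant, v3}.
Min-cut edges: Plant→v1 (2), Plant→City (5); capacity 2 + 5 = 7.
This cut is saturated, so no flow can exceed 7.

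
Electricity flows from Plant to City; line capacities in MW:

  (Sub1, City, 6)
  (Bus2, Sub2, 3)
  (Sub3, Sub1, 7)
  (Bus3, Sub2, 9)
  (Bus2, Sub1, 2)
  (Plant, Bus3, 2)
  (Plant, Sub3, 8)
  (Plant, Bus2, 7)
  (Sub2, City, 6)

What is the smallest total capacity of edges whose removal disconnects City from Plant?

Augment Plant→Sub3→Sub1→City: bottleneck 6, flow now 6.
Augment Plant→Bus2→Sub2→City: bottleneck 3, flow now 9.
Augment Plant→Bus3→Sub2→City: bottleneck 2, flow now 11.
No augmenting path remains; maximum flow = 11.
By max-flow min-cut, the minimum cut capacity equals the max flow.
In the residual graph, reachable from Plant: {Plant, Sub3, Bus2, Sub1}.
Min-cut edges: Plant→Bus3 (2), Bus2→Sub2 (3), Sub1→City (6); capacity 2 + 3 + 6 = 11.

11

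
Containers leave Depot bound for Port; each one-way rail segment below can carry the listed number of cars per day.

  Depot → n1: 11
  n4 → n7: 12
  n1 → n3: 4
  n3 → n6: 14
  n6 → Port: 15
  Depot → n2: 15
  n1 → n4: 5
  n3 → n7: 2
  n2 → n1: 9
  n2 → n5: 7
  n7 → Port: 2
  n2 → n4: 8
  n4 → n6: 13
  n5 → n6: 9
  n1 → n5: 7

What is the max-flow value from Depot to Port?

Augment Depot→n1→n3→n6→Port: bottleneck 4, flow now 4.
Augment Depot→n1→n4→n6→Port: bottleneck 5, flow now 9.
Augment Depot→n1→n5→n6→Port: bottleneck 2, flow now 11.
Augment Depot→n2→n4→n6→Port: bottleneck 4, flow now 15.
Augment Depot→n2→n4→n7→Port: bottleneck 2, flow now 17.
No augmenting path remains; maximum flow = 17.
In the residual graph, reachable from Depot: {Depot, n1, n2, n3, n4, n5, n6, n7}.
Min-cut edges: n6→Port (15), n7→Port (2); capacity 15 + 2 = 17.
This cut is saturated, so no flow can exceed 17.

17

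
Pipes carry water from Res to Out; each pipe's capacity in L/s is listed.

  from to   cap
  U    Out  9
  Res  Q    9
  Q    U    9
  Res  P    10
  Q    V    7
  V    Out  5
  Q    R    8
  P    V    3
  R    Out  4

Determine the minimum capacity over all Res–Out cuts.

12

Augment Res→P→V→Out: bottleneck 3, flow now 3.
Augment Res→Q→R→Out: bottleneck 4, flow now 7.
Augment Res→Q→U→Out: bottleneck 5, flow now 12.
No augmenting path remains; maximum flow = 12.
By max-flow min-cut, the minimum cut capacity equals the max flow.
In the residual graph, reachable from Res: {Res, P}.
Min-cut edges: Res→Q (9), P→V (3); capacity 9 + 3 = 12.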